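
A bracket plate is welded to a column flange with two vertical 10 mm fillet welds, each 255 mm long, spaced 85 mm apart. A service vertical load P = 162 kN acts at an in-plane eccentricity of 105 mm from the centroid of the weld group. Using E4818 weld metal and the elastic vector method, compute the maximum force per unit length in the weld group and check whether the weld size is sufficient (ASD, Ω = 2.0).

E48XX → F_EXX = 480 MPa.
Total weld length L_w = 510 mm. Treat welds as unit-width lines.
Polar moment about centroid: J = 2[d³/12 + d(b/2)²] = 2[255³/12 + 255×42.5²] = 3685000 mm³.
Direct shear f_v = P/L_w = 162×10³ / 510 = 317.6 N/mm (vertical).
Torsion M = P·e = 162×10³ × 105 = 17010000 N·mm.
Critical point at (x, y) = (42.5, 127.5) from centroid. f_tx = M·y/J = 588.6 N/mm; f_ty = M·x/J = 196.2 N/mm.
Resultant f_max = √[f_tx² + (f_v + f_ty)²] = √[588.6² + (317.6 + 196.2)²] = 781.3 N/mm.
Capacity per unit length: r_n/Ω = (1/2.0) × 0.6 × 480 × (0.707 × 10) = 1018 N/mm.
781.3 ≤ 1018 → adequate.

f_max ≈ 781 N/mm; adequate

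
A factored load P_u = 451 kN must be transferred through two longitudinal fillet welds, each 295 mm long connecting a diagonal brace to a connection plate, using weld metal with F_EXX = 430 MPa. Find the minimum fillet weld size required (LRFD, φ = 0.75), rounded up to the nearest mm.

Total weld length L = 590 mm.
Required throat t_e = P_u / (φ × 0.6 F_EXX × L) = 451 / (0.75 × 0.6 × 430 × 590 × 10⁻³) = 3.95 mm.
Required leg w = t_e / 0.707 = 5.588 mm → use 6 mm.

w = 6 mm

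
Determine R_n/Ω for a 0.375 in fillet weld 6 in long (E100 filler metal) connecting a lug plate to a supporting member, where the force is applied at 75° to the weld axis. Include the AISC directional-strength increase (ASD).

E100XX → F_EXX = 100 ksi.
t_e = 0.707 × 0.375 = 0.2651 in; A_we = 0.2651 × 6 = 1.591 in².
Directional factor: 1.0 + 0.5 sin^1.5(75°) = 1.475.
F_nw = 0.6 × 100 × 1.475 = 88.48 ksi.
R_n/Ω = (88.48 × 1.591) / 2.0 = 70.37 kip.

R_n/Ω ≈ 70.4 kip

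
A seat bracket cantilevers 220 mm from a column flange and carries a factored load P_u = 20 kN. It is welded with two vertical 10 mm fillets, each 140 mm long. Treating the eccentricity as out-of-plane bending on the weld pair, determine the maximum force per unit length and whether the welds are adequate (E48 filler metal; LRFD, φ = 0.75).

E48XX → F_EXX = 480 MPa.
L_w = 2 × 140 = 280 mm; section modulus (unit throat) S = 2 × L²/6 = 6533 mm².
Direct shear f_v = P/L_w = 20×10³/280 = 71.43 N/mm.
Moment M = P × e = 20×10³ × 220 = 4400000 N·mm; bending f_b = M/S = 673.5 N/mm.
f_max = √(f_v² + f_b²) = √(71.43² + 673.5²) = 677.2 N/mm.
φr_n = 0.75 × 0.6 × 480 × (0.707 × 10) = 1527 N/mm → adequate.

f_max ≈ 677 N/mm; adequate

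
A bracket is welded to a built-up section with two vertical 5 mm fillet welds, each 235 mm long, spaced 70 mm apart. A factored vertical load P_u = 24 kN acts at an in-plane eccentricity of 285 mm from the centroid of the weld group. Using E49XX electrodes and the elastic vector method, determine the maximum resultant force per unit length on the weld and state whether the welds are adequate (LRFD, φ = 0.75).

f_max ≈ 324 N/mm; adequate

E49XX → F_EXX = 490 MPa.
Total weld length L_w = 470 mm. Treat welds as unit-width lines.
Polar moment about centroid: J = 2[d³/12 + d(b/2)²] = 2[235³/12 + 235×35²] = 2739000 mm³.
Direct shear f_v = P/L_w = 24×10³ / 470 = 51.06 N/mm (vertical).
Torsion M = P·e = 24×10³ × 285 = 6840000 N·mm.
Critical point at (x, y) = (35, 117.5) from centroid. f_tx = M·y/J = 293.5 N/mm; f_ty = M·x/J = 87.41 N/mm.
Resultant f_max = √[f_tx² + (f_v + f_ty)²] = √[293.5² + (51.06 + 87.41)²] = 324.5 N/mm.
Capacity per unit length: φr_n = 0.75 × 0.6 × 490 × (0.707 × 5) = 779.5 N/mm.
324.5 ≤ 779.5 → adequate.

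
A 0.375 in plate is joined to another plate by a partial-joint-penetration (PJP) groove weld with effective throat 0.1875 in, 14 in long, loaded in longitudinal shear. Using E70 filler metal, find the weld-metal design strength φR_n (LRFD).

φR_n ≈ 82.7 kip

E70XX → F_EXX = 70 ksi.
Effective throat (given) t_e = 0.1875 in.
A_we = 0.1875 × 14 = 2.625 in².
F_nw = 0.6 F_EXX = 42 ksi.
φR_n = 0.75 × 42 × 2.625 = 82.69 kip.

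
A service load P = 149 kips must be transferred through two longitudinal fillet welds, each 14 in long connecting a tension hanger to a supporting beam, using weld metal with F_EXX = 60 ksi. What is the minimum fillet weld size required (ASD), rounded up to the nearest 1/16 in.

Total weld length L = 28 in.
Required throat t_e = P × Ω / (0.6 F_EXX × L) = 149 × 2.0 / (0.6 × 60 × 28) = 0.2956 in.
Required leg w = t_e / 0.707 = 0.4182 in → use 7/16 in.

w = 7/16 in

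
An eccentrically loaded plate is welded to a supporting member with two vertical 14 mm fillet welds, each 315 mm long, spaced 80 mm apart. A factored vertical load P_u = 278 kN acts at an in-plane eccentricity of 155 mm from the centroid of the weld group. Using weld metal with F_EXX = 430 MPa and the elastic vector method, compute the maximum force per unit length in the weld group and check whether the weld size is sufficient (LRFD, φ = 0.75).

f_max ≈ 1310 N/mm; adequate

Total weld length L_w = 630 mm. Treat welds as unit-width lines.
Polar moment about centroid: J = 2[d³/12 + d(b/2)²] = 2[315³/12 + 315×40²] = 6217000 mm³.
Direct shear f_v = P/L_w = 278×10³ / 630 = 441.3 N/mm (vertical).
Torsion M = P·e = 278×10³ × 155 = 43090000 N·mm.
Critical point at (x, y) = (40, 157.5) from centroid. f_tx = M·y/J = 1092 N/mm; f_ty = M·x/J = 277.2 N/mm.
Resultant f_max = √[f_tx² + (f_v + f_ty)²] = √[1092² + (441.3 + 277.2)²] = 1307 N/mm.
Capacity per unit length: φr_n = 0.75 × 0.6 × 430 × (0.707 × 14) = 1915 N/mm.
1307 ≤ 1915 → adequate.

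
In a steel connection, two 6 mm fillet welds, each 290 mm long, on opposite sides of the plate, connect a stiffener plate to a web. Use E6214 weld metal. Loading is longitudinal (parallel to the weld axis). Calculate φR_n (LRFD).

E62XX → F_EXX = 620 MPa.
Effective throat t_e = 0.707 × 6 = 4.242 mm.
Total length L = 580 mm; A_we = 4.242 × 580 = 2460 mm².
F_nw = 0.6 F_EXX = 0.6 × 620 = 372 MPa.
φR_n = 0.75 × 372 × 2460 × 10⁻³ = 686.4 kN.

φR_n ≈ 686 kN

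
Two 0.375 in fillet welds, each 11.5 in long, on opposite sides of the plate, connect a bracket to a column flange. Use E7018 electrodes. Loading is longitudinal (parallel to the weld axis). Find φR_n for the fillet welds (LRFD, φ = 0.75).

φR_n ≈ 192 kips

E70XX → F_EXX = 70 ksi.
Effective throat t_e = 0.707 × 0.375 = 0.2651 in.
Total length L = 23 in; A_we = 0.2651 × 23 = 6.098 in².
F_nw = 0.6 F_EXX = 0.6 × 70 = 42 ksi.
φR_n = 0.75 × 42 × 6.098 = 192.1 kips.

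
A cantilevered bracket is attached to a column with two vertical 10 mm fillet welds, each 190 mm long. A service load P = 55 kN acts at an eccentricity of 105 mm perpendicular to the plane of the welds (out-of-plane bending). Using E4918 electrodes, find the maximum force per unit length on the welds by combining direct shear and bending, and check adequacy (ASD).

E49XX → F_EXX = 490 MPa.
L_w = 2 × 190 = 380 mm; section modulus (unit throat) S = 2 × L²/6 = 12030 mm².
Direct shear f_v = P/L_w = 55×10³/380 = 144.7 N/mm.
Moment M = P × e = 55×10³ × 105 = 5775000 N·mm; bending f_b = M/S = 479.9 N/mm.
f_max = √(f_v² + f_b²) = √(144.7² + 479.9²) = 501.3 N/mm.
r_n/Ω = (1/2.0) × 0.6 × 490 × (0.707 × 10) = 1039 N/mm → adequate.

f_max ≈ 501 N/mm; adequate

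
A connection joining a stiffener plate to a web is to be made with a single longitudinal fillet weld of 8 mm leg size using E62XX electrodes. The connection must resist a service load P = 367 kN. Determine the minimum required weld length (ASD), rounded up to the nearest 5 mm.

L = 350 mm

E62XX → F_EXX = 620 MPa.
Throat t_e = 0.707 × 8 = 5.656 mm.
r_n/Ω = (0.6 × 620 × 5.656) / 2.0 = 1052 N/mm = 1.052 kN/mm.
L_req = P / (r_n/Ω) = 367 / 1.052 = 348.9 mm total.
Round up → use L = 350 mm.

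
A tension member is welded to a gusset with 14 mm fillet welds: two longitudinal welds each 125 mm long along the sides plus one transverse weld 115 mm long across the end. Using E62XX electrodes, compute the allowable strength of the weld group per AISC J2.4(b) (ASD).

E62XX → F_EXX = 620 MPa.
t_e = 0.707 × 14 = 9.898 mm.
R_nwl = 0.6 × 620 × 9.898 × 250 × 10⁻³ = 920.5 kN (longitudinal, 2 welds).
R_nwt = 0.6 × 620 × 9.898 × 115 × 10⁻³ = 423.4 kN (transverse, base value).
(i) R_nwl + R_nwt = 1344 kN; (ii) 0.85 R_nwl + 1.5 R_nwt = 1418 kN.
R_n = max = 1418 kN [governs: (ii)]; R_n/Ω = 708.8 kN.

R_n/Ω ≈ 709 kN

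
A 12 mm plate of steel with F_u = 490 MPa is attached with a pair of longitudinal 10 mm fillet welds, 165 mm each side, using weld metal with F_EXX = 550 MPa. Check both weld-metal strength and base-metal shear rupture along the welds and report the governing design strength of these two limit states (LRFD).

t_e = 0.707 × 10 = 7.07 mm; L = 330 mm.
Weld metal: φR_n = 0.75 × 0.6 × 550 × 7.07 × 330 × 10⁻³ = 577.4 kN.
Base metal (shear rupture): φR_n = 0.75 × 0.6 × 490 × 12 × 330 × 10⁻³ = 873.2 kN.
Governing: weld metal.

φR_n ≈ 577 kN (weld metal governs)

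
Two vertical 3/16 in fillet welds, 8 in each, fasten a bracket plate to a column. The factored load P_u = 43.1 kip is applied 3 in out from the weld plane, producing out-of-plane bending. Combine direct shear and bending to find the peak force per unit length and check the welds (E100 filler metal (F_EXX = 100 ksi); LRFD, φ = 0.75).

L_w = 2 × 8 = 16 in; section modulus (unit throat) S = 2 × L²/6 = 21.33 in².
Direct shear f_v = P/L_w = 43.1/16 = 2.694 kip/in.
Moment M = P × e = 43.1 × 3 = 129.3 kip·in; bending f_b = M/S = 6.061 kip/in.
f_max = √(f_v² + f_b²) = √(2.694² + 6.061²) = 6.633 kip/in.
φr_n = 0.75 × 0.6 × 100 × (0.707 × 0.1875) = 5.965 kip/in → NOT adequate.

f_max ≈ 6.63 kip/in; NOT adequate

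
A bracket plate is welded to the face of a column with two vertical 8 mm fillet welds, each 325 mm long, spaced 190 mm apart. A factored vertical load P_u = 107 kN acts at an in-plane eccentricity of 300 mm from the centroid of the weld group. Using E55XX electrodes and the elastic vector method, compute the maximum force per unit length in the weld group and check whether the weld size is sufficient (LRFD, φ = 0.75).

f_max ≈ 621 N/mm; adequate

E55XX → F_EXX = 550 MPa.
Total weld length L_w = 650 mm. Treat welds as unit-width lines.
Polar moment about centroid: J = 2[d³/12 + d(b/2)²] = 2[325³/12 + 325×95²] = 11590000 mm³.
Direct shear f_v = P/L_w = 107×10³ / 650 = 164.6 N/mm (vertical).
Torsion M = P·e = 107×10³ × 300 = 32100000 N·mm.
Critical point at (x, y) = (95, 162.5) from centroid. f_tx = M·y/J = 450.2 N/mm; f_ty = M·x/J = 263.2 N/mm.
Resultant f_max = √[f_tx² + (f_v + f_ty)²] = √[450.2² + (164.6 + 263.2)²] = 621 N/mm.
Capacity per unit length: φr_n = 0.75 × 0.6 × 550 × (0.707 × 8) = 1400 N/mm.
621 ≤ 1400 → adequate.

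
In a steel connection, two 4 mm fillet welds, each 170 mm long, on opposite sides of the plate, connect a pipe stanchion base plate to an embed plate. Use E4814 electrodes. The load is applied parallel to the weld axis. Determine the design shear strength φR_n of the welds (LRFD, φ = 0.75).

φR_n ≈ 208 kN

E48XX → F_EXX = 480 MPa.
Effective throat t_e = 0.707 × 4 = 2.828 mm.
Total length L = 340 mm; A_we = 2.828 × 340 = 961.5 mm².
F_nw = 0.6 F_EXX = 0.6 × 480 = 288 MPa.
φR_n = 0.75 × 288 × 961.5 × 10⁻³ = 207.7 kN.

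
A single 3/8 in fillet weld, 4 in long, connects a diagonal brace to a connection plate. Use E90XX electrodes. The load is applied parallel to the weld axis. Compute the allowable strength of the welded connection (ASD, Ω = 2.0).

R_n/Ω ≈ 28.6 kips

E90XX → F_EXX = 90 ksi.
Effective throat t_e = 0.707 × 0.375 = 0.2651 in.
Total length L = 4 in; A_we = 0.2651 × 4 = 1.06 in².
F_nw = 0.6 F_EXX = 0.6 × 90 = 54 ksi.
R_n = 54 × 1.06 = 57.27 kips; R_n/Ω = 57.27/2.0 = 28.63 kips.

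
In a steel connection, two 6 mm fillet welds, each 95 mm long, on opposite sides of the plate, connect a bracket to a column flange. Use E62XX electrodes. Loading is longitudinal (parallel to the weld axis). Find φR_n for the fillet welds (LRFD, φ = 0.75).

φR_n ≈ 225 kN

E62XX → F_EXX = 620 MPa.
Effective throat t_e = 0.707 × 6 = 4.242 mm.
Total length L = 190 mm; A_we = 4.242 × 190 = 806 mm².
F_nw = 0.6 F_EXX = 0.6 × 620 = 372 MPa.
φR_n = 0.75 × 372 × 806 × 10⁻³ = 224.9 kN.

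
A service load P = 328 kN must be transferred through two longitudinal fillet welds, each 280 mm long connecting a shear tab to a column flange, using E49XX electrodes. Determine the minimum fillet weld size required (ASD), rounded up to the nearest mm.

w = 6 mm

E49XX → F_EXX = 490 MPa.
Total weld length L = 560 mm.
Required throat t_e = P × Ω / (0.6 F_EXX × L) = 328 × 2.0 / (0.6 × 490 × 560 × 10⁻³) = 3.984 mm.
Required leg w = t_e / 0.707 = 5.636 mm → use 6 mm.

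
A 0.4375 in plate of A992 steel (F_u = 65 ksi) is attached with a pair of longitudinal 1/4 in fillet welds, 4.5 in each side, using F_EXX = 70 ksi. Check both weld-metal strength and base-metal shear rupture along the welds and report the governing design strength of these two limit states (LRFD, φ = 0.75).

t_e = 0.707 × 0.25 = 0.1767 in; L = 9 in.
Weld metal: φR_n = 0.75 × 0.6 × 70 × 0.1767 × 9 = 50.11 kip.
Base metal (shear rupture): φR_n = 0.75 × 0.6 × 65 × 0.4375 × 9 = 115.2 kip.
Governing: weld metal.

φR_n ≈ 50.1 kip (weld metal governs)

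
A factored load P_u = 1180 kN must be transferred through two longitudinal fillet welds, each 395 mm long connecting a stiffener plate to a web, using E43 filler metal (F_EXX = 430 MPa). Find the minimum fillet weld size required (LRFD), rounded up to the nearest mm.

Total weld length L = 790 mm.
Required throat t_e = P_u / (φ × 0.6 F_EXX × L) = 1180 / (0.75 × 0.6 × 430 × 790 × 10⁻³) = 7.719 mm.
Required leg w = t_e / 0.707 = 10.92 mm → use 11 mm.

w = 11 mm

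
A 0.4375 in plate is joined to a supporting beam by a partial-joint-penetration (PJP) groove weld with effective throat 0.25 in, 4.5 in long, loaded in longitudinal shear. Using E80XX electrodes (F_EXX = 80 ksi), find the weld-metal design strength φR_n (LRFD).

φR_n ≈ 40.5 kips

Effective throat (given) t_e = 0.25 in.
A_we = 0.25 × 4.5 = 1.125 in².
F_nw = 0.6 F_EXX = 48 ksi.
φR_n = 0.75 × 48 × 1.125 = 40.5 kips.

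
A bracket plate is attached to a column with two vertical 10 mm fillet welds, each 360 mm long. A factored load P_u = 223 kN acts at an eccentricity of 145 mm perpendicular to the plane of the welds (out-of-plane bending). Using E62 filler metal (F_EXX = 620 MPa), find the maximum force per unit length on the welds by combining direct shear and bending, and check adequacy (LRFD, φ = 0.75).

L_w = 2 × 360 = 720 mm; section modulus (unit throat) S = 2 × L²/6 = 43200 mm².
Direct shear f_v = P/L_w = 223×10³/720 = 309.7 N/mm.
Moment M = P × e = 223×10³ × 145 = 32335000 N·mm; bending f_b = M/S = 748.5 N/mm.
f_max = √(f_v² + f_b²) = √(309.7² + 748.5²) = 810 N/mm.
φr_n = 0.75 × 0.6 × 620 × (0.707 × 10) = 1973 N/mm → adequate.

f_max ≈ 810 N/mm; adequate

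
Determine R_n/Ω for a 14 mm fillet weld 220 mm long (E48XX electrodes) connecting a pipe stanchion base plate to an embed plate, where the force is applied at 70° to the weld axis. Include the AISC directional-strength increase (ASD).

E48XX → F_EXX = 480 MPa.
t_e = 0.707 × 14 = 9.898 mm; A_we = 9.898 × 220 = 2178 mm².
Directional factor: 1.0 + 0.5 sin^1.5(70°) = 1.455.
F_nw = 0.6 × 480 × 1.455 = 419.2 MPa.
R_n/Ω = (419.2 × 2178) / 2.0 × 10⁻³ = 456.4 kN.

R_n/Ω ≈ 456 kN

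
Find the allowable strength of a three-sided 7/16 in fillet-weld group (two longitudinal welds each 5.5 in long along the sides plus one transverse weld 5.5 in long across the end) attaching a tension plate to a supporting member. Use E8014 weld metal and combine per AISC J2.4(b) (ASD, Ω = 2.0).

E80XX → F_EXX = 80 ksi.
t_e = 0.707 × 0.4375 = 0.3093 in.
R_nwl = 0.6 × 80 × 0.3093 × 11 = 163.3 kips (longitudinal, 2 welds).
R_nwt = 0.6 × 80 × 0.3093 × 5.5 = 81.66 kips (transverse, base value).
(i) R_nwl + R_nwt = 245 kips; (ii) 0.85 R_nwl + 1.5 R_nwt = 261.3 kips.
R_n = max = 261.3 kips [governs: (ii)]; R_n/Ω = 130.7 kips.

R_n/Ω ≈ 131 kips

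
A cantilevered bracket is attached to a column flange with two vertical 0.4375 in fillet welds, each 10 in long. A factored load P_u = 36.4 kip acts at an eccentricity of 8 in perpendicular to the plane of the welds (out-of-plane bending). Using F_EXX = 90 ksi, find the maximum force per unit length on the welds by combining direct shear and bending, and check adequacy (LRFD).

f_max ≈ 8.92 kip/in; adequate

L_w = 2 × 10 = 20 in; section modulus (unit throat) S = 2 × L²/6 = 33.33 in².
Direct shear f_v = P/L_w = 36.4/20 = 1.82 kip/in.
Moment M = P × e = 36.4 × 8 = 291.2 kip·in; bending f_b = M/S = 8.736 kip/in.
f_max = √(f_v² + f_b²) = √(1.82² + 8.736²) = 8.924 kip/in.
φr_n = 0.75 × 0.6 × 90 × (0.707 × 0.4375) = 12.53 kip/in → adequate.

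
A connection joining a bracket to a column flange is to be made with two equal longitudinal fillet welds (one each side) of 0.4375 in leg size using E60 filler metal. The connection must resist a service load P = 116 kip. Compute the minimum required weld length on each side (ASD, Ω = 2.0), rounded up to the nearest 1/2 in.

L = 10.5 in on each side

E60XX → F_EXX = 60 ksi.
Throat t_e = 0.707 × 0.4375 = 0.3093 in.
r_n/Ω = (0.6 × 60 × 0.3093) / 2.0 = 5.568 kip/in.
L_req = P / (r_n/Ω) = 116 / 5.568 = 20.83 in total.
Per side: 20.83 / 2 = 10.42 in.
Round up → use L = 10.5 in on each side.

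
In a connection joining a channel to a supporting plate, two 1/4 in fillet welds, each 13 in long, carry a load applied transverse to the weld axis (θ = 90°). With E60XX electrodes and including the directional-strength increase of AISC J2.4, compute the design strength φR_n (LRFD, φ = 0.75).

E60XX → F_EXX = 60 ksi.
t_e = 0.707 × 0.25 = 0.1767 in; A_we = 0.1767 × 26 = 4.595 in².
Directional factor: 1.0 + 0.5 sin^1.5(90°) = 1.5.
F_nw = 0.6 × 60 × 1.5 = 54 ksi.
φR_n = 0.75 × 54 × 4.595 = 186.1 kip.

φR_n ≈ 186 kip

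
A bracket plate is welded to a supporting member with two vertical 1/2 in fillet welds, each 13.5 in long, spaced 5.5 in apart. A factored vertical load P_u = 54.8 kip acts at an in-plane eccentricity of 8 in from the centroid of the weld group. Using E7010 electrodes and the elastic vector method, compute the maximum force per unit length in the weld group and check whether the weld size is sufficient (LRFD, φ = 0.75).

E70XX → F_EXX = 70 ksi.
Total weld length L_w = 27 in. Treat welds as unit-width lines.
Polar moment about centroid: J = 2[d³/12 + d(b/2)²] = 2[13.5³/12 + 13.5×2.75²] = 614.2 in³.
Direct shear f_v = P/L_w = 54.8 / 27 = 2.03 kip/in (vertical).
Torsion M = P·e = 54.8 × 8 = 438.4 kip·in.
Critical point at (x, y) = (2.75, 6.75) from centroid. f_tx = M·y/J = 4.818 kip/in; f_ty = M·x/J = 1.963 kip/in.
Resultant f_max = √[f_tx² + (f_v + f_ty)²] = √[4.818² + (2.03 + 1.963)²] = 6.257 kip/in.
Capacity per unit length: φr_n = 0.75 × 0.6 × 70 × (0.707 × 0.5) = 11.14 kip/in.
6.257 ≤ 11.14 → adequate.

f_max ≈ 6.26 kip/in; adequate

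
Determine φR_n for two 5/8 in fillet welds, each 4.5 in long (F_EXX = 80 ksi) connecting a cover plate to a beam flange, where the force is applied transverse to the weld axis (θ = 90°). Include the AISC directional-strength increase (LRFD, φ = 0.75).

φR_n ≈ 215 kip

t_e = 0.707 × 0.625 = 0.4419 in; A_we = 0.4419 × 9 = 3.977 in².
Directional factor: 1.0 + 0.5 sin^1.5(90°) = 1.5.
F_nw = 0.6 × 80 × 1.5 = 72 ksi.
φR_n = 0.75 × 72 × 3.977 = 214.8 kip.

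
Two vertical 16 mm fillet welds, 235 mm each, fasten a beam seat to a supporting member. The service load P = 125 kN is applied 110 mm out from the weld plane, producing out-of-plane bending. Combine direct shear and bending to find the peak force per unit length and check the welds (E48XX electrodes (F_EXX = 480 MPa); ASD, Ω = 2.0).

f_max ≈ 793 N/mm; adequate

L_w = 2 × 235 = 470 mm; section modulus (unit throat) S = 2 × L²/6 = 18410 mm².
Direct shear f_v = P/L_w = 125×10³/470 = 266 N/mm.
Moment M = P × e = 125×10³ × 110 = 13750000 N·mm; bending f_b = M/S = 746.9 N/mm.
f_max = √(f_v² + f_b²) = √(266² + 746.9²) = 792.9 N/mm.
r_n/Ω = (1/2.0) × 0.6 × 480 × (0.707 × 16) = 1629 N/mm → adequate.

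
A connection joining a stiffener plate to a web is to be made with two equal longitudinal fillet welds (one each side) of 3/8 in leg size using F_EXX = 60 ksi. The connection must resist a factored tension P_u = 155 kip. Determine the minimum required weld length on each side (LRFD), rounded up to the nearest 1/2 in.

L = 11 in on each side

Throat t_e = 0.707 × 0.375 = 0.2651 in.
φr_n = 0.75 × 0.6 × 60 × 0.2651 = 7.158 kip/in.
L_req = P_u / φr_n = 155 / 7.158 = 21.65 in total.
Per side: 21.65 / 2 = 10.83 in.
Round up → use L = 11 in on each side.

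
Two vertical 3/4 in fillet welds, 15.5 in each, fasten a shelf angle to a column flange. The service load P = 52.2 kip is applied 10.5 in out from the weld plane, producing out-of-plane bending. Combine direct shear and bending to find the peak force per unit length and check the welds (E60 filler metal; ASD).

E60XX → F_EXX = 60 ksi.
L_w = 2 × 15.5 = 31 in; section modulus (unit throat) S = 2 × L²/6 = 80.08 in².
Direct shear f_v = P/L_w = 52.2/31 = 1.684 kip/in.
Moment M = P × e = 52.2 × 10.5 = 548.1 kip·in; bending f_b = M/S = 6.844 kip/in.
f_max = √(f_v² + f_b²) = √(1.684² + 6.844²) = 7.048 kip/in.
r_n/Ω = (1/2.0) × 0.6 × 60 × (0.707 × 0.75) = 9.544 kip/in → adequate.

f_max ≈ 7.05 kip/in; adequate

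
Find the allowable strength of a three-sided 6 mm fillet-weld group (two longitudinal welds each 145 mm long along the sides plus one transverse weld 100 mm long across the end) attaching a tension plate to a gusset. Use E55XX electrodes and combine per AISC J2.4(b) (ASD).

E55XX → F_EXX = 550 MPa.
t_e = 0.707 × 6 = 4.242 mm.
R_nwl = 0.6 × 550 × 4.242 × 290 × 10⁻³ = 406 kN (longitudinal, 2 welds).
R_nwt = 0.6 × 550 × 4.242 × 100 × 10⁻³ = 140 kN (transverse, base value).
(i) R_nwl + R_nwt = 545.9 kN; (ii) 0.85 R_nwl + 1.5 R_nwt = 555 kN.
R_n = max = 555 kN [governs: (ii)]; R_n/Ω = 277.5 kN.

R_n/Ω ≈ 278 kN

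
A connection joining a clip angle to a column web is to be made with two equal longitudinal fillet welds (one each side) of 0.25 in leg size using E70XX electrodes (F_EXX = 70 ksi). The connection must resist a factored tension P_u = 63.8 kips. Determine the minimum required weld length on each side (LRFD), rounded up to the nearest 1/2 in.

L = 6 in on each side

Throat t_e = 0.707 × 0.25 = 0.1767 in.
φr_n = 0.75 × 0.6 × 70 × 0.1767 = 5.568 kips/in.
L_req = P_u / φr_n = 63.8 / 5.568 = 11.46 in total.
Per side: 11.46 / 2 = 5.73 in.
Round up → use L = 6 in on each side.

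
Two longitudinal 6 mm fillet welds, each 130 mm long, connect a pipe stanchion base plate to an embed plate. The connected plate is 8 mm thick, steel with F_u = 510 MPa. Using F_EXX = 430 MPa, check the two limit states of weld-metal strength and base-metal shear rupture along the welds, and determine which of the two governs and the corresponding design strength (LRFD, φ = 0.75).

φR_n ≈ 213 kN (weld metal governs)

t_e = 0.707 × 6 = 4.242 mm; L = 260 mm.
Weld metal: φR_n = 0.75 × 0.6 × 430 × 4.242 × 260 × 10⁻³ = 213.4 kN.
Base metal (shear rupture): φR_n = 0.75 × 0.6 × 510 × 8 × 260 × 10⁻³ = 477.4 kN.
Governing: weld metal.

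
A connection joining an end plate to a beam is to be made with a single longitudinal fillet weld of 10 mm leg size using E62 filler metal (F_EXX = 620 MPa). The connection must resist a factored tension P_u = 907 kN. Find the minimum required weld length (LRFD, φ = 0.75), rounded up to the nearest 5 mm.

Throat t_e = 0.707 × 10 = 7.07 mm.
φr_n = 0.75 × 0.6 × 620 × 7.07 × 10⁻³ = 1.973 kN/mm.
L_req = P_u / φr_n = 907 / 1.973 = 459.8 mm total.
Round up → use L = 460 mm.

L = 460 mm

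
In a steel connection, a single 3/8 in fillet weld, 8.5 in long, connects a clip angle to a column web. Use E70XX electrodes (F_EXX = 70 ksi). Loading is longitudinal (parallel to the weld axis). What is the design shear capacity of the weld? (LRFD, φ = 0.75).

φR_n ≈ 71 kip

Effective throat t_e = 0.707 × 0.375 = 0.2651 in.
Total length L = 8.5 in; A_we = 0.2651 × 8.5 = 2.254 in².
F_nw = 0.6 F_EXX = 0.6 × 70 = 42 ksi.
φR_n = 0.75 × 42 × 2.254 = 70.99 kip.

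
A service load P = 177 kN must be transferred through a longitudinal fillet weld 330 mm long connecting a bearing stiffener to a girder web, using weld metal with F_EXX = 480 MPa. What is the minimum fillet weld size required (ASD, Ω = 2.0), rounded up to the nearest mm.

w = 6 mm

Total weld length L = 330 mm.
Required throat t_e = P × Ω / (0.6 F_EXX × L) = 177 × 2.0 / (0.6 × 480 × 330 × 10⁻³) = 3.725 mm.
Required leg w = t_e / 0.707 = 5.268 mm → use 6 mm.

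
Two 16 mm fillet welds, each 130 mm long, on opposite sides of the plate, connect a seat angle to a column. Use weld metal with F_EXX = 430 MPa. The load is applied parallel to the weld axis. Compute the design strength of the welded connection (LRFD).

φR_n ≈ 569 kN

Effective throat t_e = 0.707 × 16 = 11.31 mm.
Total length L = 260 mm; A_we = 11.31 × 260 = 2941 mm².
F_nw = 0.6 F_EXX = 0.6 × 430 = 258 MPa.
φR_n = 0.75 × 258 × 2941 × 10⁻³ = 569.1 kN.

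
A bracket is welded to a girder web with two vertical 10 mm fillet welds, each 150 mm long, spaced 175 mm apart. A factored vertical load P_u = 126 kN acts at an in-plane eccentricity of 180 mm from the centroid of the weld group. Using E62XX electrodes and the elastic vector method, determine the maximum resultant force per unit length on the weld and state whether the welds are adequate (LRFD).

f_max ≈ 1260 N/mm; adequate

E62XX → F_EXX = 620 MPa.
Total weld length L_w = 300 mm. Treat welds as unit-width lines.
Polar moment about centroid: J = 2[d³/12 + d(b/2)²] = 2[150³/12 + 150×87.5²] = 2859000 mm³.
Direct shear f_v = P/L_w = 126×10³ / 300 = 420 N/mm (vertical).
Torsion M = P·e = 126×10³ × 180 = 22680000 N·mm.
Critical point at (x, y) = (87.5, 75) from centroid. f_tx = M·y/J = 594.9 N/mm; f_ty = M·x/J = 694 N/mm.
Resultant f_max = √[f_tx² + (f_v + f_ty)²] = √[594.9² + (420 + 694)²] = 1263 N/mm.
Capacity per unit length: φr_n = 0.75 × 0.6 × 620 × (0.707 × 10) = 1973 N/mm.
1263 ≤ 1973 → adequate.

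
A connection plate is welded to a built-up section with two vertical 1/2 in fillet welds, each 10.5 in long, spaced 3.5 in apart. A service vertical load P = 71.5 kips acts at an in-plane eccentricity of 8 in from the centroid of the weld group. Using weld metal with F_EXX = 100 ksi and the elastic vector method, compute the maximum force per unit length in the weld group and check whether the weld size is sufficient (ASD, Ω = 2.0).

f_max ≈ 13.8 kip/in; NOT adequate

Total weld length L_w = 21 in. Treat welds as unit-width lines.
Polar moment about centroid: J = 2[d³/12 + d(b/2)²] = 2[10.5³/12 + 10.5×1.75²] = 257.2 in³.
Direct shear f_v = P/L_w = 71.5 / 21 = 3.405 kip/in (vertical).
Torsion M = P·e = 71.5 × 8 = 572 kip·in.
Critical point at (x, y) = (1.75, 5.25) from centroid. f_tx = M·y/J = 11.67 kip/in; f_ty = M·x/J = 3.891 kip/in.
Resultant f_max = √[f_tx² + (f_v + f_ty)²] = √[11.67² + (3.405 + 3.891)²] = 13.77 kip/in.
Capacity per unit length: r_n/Ω = (1/2.0) × 0.6 × 100 × (0.707 × 0.5) = 10.6 kip/in.
13.77 > 10.6 → NOT adequate.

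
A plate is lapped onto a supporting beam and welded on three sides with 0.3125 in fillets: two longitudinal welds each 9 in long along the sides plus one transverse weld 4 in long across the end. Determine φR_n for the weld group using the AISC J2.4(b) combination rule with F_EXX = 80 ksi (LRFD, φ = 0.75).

t_e = 0.707 × 0.3125 = 0.2209 in.
R_nwl = 0.6 × 80 × 0.2209 × 18 = 190.9 kip (longitudinal, 2 welds).
R_nwt = 0.6 × 80 × 0.2209 × 4 = 42.42 kip (transverse, base value).
(i) R_nwl + R_nwt = 233.3 kip; (ii) 0.85 R_nwl + 1.5 R_nwt = 225.9 kip.
R_n = max = 233.3 kip [governs: (i)]; φR_n = 175 kip.

φR_n ≈ 175 kip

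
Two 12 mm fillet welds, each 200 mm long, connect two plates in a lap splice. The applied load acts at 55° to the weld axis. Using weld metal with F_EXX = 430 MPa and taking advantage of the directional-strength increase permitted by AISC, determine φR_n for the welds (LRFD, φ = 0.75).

φR_n ≈ 900 kN

t_e = 0.707 × 12 = 8.484 mm; A_we = 8.484 × 400 = 3394 mm².
Directional factor: 1.0 + 0.5 sin^1.5(55°) = 1.371.
F_nw = 0.6 × 430 × 1.371 = 353.6 MPa.
φR_n = 0.75 × 353.6 × 3394 × 10⁻³ = 900.1 kN.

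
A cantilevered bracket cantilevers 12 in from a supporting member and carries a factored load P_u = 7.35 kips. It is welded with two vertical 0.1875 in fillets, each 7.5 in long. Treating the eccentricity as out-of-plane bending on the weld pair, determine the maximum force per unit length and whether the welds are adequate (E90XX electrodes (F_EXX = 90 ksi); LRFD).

L_w = 2 × 7.5 = 15 in; section modulus (unit throat) S = 2 × L²/6 = 18.75 in².
Direct shear f_v = P/L_w = 7.35/15 = 0.49 kip/in.
Moment M = P × e = 7.35 × 12 = 88.2 kip·in; bending f_b = M/S = 4.704 kip/in.
f_max = √(f_v² + f_b²) = √(0.49² + 4.704²) = 4.729 kip/in.
φr_n = 0.75 × 0.6 × 90 × (0.707 × 0.1875) = 5.369 kip/in → adequate.

f_max ≈ 4.73 kip/in; adequate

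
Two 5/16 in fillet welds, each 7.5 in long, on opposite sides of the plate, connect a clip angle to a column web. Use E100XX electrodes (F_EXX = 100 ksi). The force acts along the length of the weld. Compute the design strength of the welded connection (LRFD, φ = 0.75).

Effective throat t_e = 0.707 × 0.3125 = 0.2209 in.
Total length L = 15 in; A_we = 0.2209 × 15 = 3.314 in².
F_nw = 0.6 F_EXX = 0.6 × 100 = 60 ksi.
φR_n = 0.75 × 60 × 3.314 = 149.1 kip.

φR_n ≈ 149 kip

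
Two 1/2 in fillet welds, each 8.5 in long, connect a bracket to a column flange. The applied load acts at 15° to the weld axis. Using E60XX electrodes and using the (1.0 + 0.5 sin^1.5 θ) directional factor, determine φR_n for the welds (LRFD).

E60XX → F_EXX = 60 ksi.
t_e = 0.707 × 0.5 = 0.3535 in; A_we = 0.3535 × 17 = 6.01 in².
Directional factor: 1.0 + 0.5 sin^1.5(15°) = 1.066.
F_nw = 0.6 × 60 × 1.066 = 38.37 ksi.
φR_n = 0.75 × 38.37 × 6.01 = 172.9 kip.

φR_n ≈ 173 kip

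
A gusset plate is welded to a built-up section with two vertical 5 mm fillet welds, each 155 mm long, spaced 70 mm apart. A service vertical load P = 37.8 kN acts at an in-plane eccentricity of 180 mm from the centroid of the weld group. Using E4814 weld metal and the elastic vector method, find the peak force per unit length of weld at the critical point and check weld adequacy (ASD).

f_max ≈ 638 N/mm; NOT adequate

E48XX → F_EXX = 480 MPa.
Total weld length L_w = 310 mm. Treat welds as unit-width lines.
Polar moment about centroid: J = 2[d³/12 + d(b/2)²] = 2[155³/12 + 155×35²] = 1000000 mm³.
Direct shear f_v = P/L_w = 37.8×10³ / 310 = 121.9 N/mm (vertical).
Torsion M = P·e = 37.8×10³ × 180 = 6804000 N·mm.
Critical point at (x, y) = (35, 77.5) from centroid. f_tx = M·y/J = 527.1 N/mm; f_ty = M·x/J = 238 N/mm.
Resultant f_max = √[f_tx² + (f_v + f_ty)²] = √[527.1² + (121.9 + 238)²] = 638.3 N/mm.
Capacity per unit length: r_n/Ω = (1/2.0) × 0.6 × 480 × (0.707 × 5) = 509 N/mm.
638.3 > 509 → NOT adequate.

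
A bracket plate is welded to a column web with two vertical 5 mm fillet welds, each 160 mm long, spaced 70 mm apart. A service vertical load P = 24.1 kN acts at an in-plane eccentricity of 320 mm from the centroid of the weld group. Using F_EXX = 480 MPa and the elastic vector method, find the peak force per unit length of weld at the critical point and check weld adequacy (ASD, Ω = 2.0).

Total weld length L_w = 320 mm. Treat welds as unit-width lines.
Polar moment about centroid: J = 2[d³/12 + d(b/2)²] = 2[160³/12 + 160×35²] = 1075000 mm³.
Direct shear f_v = P/L_w = 24.1×10³ / 320 = 75.31 N/mm (vertical).
Torsion M = P·e = 24.1×10³ × 320 = 7712000 N·mm.
Critical point at (x, y) = (35, 80) from centroid. f_tx = M·y/J = 574.1 N/mm; f_ty = M·x/J = 251.2 N/mm.
Resultant f_max = √[f_tx² + (f_v + f_ty)²] = √[574.1² + (75.31 + 251.2)²] = 660.4 N/mm.
Capacity per unit length: r_n/Ω = (1/2.0) × 0.6 × 480 × (0.707 × 5) = 509 N/mm.
660.4 > 509 → NOT adequate.

f_max ≈ 660 N/mm; NOT adequate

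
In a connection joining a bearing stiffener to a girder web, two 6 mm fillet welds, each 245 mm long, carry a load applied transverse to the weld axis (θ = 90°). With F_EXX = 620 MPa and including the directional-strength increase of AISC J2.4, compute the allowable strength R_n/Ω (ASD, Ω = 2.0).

R_n/Ω ≈ 580 kN

t_e = 0.707 × 6 = 4.242 mm; A_we = 4.242 × 490 = 2079 mm².
Directional factor: 1.0 + 0.5 sin^1.5(90°) = 1.5.
F_nw = 0.6 × 620 × 1.5 = 558 MPa.
R_n/Ω = (558 × 2079) / 2.0 × 10⁻³ = 579.9 kN.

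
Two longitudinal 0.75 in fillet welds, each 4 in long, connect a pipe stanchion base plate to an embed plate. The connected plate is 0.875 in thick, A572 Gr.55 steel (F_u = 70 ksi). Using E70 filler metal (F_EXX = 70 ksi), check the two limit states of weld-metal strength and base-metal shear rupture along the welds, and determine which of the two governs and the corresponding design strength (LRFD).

t_e = 0.707 × 0.75 = 0.5302 in; L = 8 in.
Weld metal: φR_n = 0.75 × 0.6 × 70 × 0.5302 × 8 = 133.6 kip.
Base metal (shear rupture): φR_n = 0.75 × 0.6 × 70 × 0.875 × 8 = 220.5 kip.
Governing: weld metal.

φR_n ≈ 134 kip (weld metal governs)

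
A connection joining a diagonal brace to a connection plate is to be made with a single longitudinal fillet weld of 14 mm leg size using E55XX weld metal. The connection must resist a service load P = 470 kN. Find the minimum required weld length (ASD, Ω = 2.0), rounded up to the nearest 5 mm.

L = 290 mm

E55XX → F_EXX = 550 MPa.
Throat t_e = 0.707 × 14 = 9.898 mm.
r_n/Ω = (0.6 × 550 × 9.898) / 2.0 = 1633 N/mm = 1.633 kN/mm.
L_req = P / (r_n/Ω) = 470 / 1.633 = 287.8 mm total.
Round up → use L = 290 mm.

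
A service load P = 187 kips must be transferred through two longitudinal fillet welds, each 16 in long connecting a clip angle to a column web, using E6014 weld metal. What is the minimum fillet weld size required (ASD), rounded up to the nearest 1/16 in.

w = 1/2 in

E60XX → F_EXX = 60 ksi.
Total weld length L = 32 in.
Required throat t_e = P × Ω / (0.6 F_EXX × L) = 187 × 2.0 / (0.6 × 60 × 32) = 0.3247 in.
Required leg w = t_e / 0.707 = 0.4592 in → use 1/2 in.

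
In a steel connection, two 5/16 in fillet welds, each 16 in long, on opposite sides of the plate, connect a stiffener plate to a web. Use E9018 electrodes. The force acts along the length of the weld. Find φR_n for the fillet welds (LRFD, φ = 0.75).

E90XX → F_EXX = 90 ksi.
Effective throat t_e = 0.707 × 0.3125 = 0.2209 in.
Total length L = 32 in; A_we = 0.2209 × 32 = 7.07 in².
F_nw = 0.6 F_EXX = 0.6 × 90 = 54 ksi.
φR_n = 0.75 × 54 × 7.07 = 286.3 kip.

φR_n ≈ 286 kip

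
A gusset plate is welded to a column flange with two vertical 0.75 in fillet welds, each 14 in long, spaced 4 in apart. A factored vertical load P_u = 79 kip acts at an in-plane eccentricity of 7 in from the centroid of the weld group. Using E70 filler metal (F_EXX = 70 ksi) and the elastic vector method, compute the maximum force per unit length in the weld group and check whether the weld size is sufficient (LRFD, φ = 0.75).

Total weld length L_w = 28 in. Treat welds as unit-width lines.
Polar moment about centroid: J = 2[d³/12 + d(b/2)²] = 2[14³/12 + 14×2²] = 569.3 in³.
Direct shear f_v = P/L_w = 79 / 28 = 2.821 kip/in (vertical).
Torsion M = P·e = 79 × 7 = 553 kip·in.
Critical point at (x, y) = (2, 7) from centroid. f_tx = M·y/J = 6.799 kip/in; f_ty = M·x/J = 1.943 kip/in.
Resultant f_max = √[f_tx² + (f_v + f_ty)²] = √[6.799² + (2.821 + 1.943)²] = 8.302 kip/in.
Capacity per unit length: φr_n = 0.75 × 0.6 × 70 × (0.707 × 0.75) = 16.7 kip/in.
8.302 ≤ 16.7 → adequate.

f_max ≈ 8.3 kip/in; adequate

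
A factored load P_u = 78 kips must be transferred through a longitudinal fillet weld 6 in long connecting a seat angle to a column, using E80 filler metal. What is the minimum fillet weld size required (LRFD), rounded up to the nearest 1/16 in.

E80XX → F_EXX = 80 ksi.
Total weld length L = 6 in.
Required throat t_e = P_u / (φ × 0.6 F_EXX × L) = 78 / (0.75 × 0.6 × 80 × 6) = 0.3611 in.
Required leg w = t_e / 0.707 = 0.5108 in → use 9/16 in.

w = 9/16 in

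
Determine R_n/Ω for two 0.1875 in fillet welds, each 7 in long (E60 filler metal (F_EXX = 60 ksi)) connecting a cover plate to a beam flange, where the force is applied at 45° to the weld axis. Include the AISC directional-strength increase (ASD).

t_e = 0.707 × 0.1875 = 0.1326 in; A_we = 0.1326 × 14 = 1.856 in².
Directional factor: 1.0 + 0.5 sin^1.5(45°) = 1.297.
F_nw = 0.6 × 60 × 1.297 = 46.7 ksi.
R_n/Ω = (46.7 × 1.856) / 2.0 = 43.34 kip.

R_n/Ω ≈ 43.3 kip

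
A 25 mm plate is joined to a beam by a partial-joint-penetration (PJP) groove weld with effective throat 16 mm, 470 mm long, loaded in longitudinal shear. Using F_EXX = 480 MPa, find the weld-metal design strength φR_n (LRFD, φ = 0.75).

φR_n ≈ 1620 kN

Effective throat (given) t_e = 16 mm.
A_we = 16 × 470 = 7520 mm².
F_nw = 0.6 F_EXX = 288 MPa.
φR_n = 0.75 × 288 × 7520 × 10⁻³ = 1624 kN.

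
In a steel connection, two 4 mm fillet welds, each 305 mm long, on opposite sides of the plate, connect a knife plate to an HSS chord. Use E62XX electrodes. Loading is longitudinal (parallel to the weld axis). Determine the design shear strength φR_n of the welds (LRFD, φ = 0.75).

E62XX → F_EXX = 620 MPa.
Effective throat t_e = 0.707 × 4 = 2.828 mm.
Total length L = 610 mm; A_we = 2.828 × 610 = 1725 mm².
F_nw = 0.6 F_EXX = 0.6 × 620 = 372 MPa.
φR_n = 0.75 × 372 × 1725 × 10⁻³ = 481.3 kN.

φR_n ≈ 481 kN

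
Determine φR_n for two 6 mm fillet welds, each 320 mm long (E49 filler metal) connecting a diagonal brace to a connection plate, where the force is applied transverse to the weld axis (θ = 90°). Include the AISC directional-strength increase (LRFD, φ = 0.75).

φR_n ≈ 898 kN

E49XX → F_EXX = 490 MPa.
t_e = 0.707 × 6 = 4.242 mm; A_we = 4.242 × 640 = 2715 mm².
Directional factor: 1.0 + 0.5 sin^1.5(90°) = 1.5.
F_nw = 0.6 × 490 × 1.5 = 441 MPa.
φR_n = 0.75 × 441 × 2715 × 10⁻³ = 897.9 kN.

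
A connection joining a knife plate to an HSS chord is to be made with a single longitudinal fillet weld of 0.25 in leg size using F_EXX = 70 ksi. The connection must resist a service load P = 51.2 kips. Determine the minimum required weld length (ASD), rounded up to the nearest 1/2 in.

Throat t_e = 0.707 × 0.25 = 0.1767 in.
r_n/Ω = (0.6 × 70 × 0.1767) / 2.0 = 3.712 kip/in.
L_req = P / (r_n/Ω) = 51.2 / 3.712 = 13.79 in total.
Round up → use L = 14 in.

L = 14 in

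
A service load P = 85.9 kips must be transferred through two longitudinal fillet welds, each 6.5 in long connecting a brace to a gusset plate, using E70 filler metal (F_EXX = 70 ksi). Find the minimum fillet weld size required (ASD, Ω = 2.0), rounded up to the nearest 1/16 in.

Total weld length L = 13 in.
Required throat t_e = P × Ω / (0.6 F_EXX × L) = 85.9 × 2.0 / (0.6 × 70 × 13) = 0.3147 in.
Required leg w = t_e / 0.707 = 0.4451 in → use 1/2 in.

w = 1/2 in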